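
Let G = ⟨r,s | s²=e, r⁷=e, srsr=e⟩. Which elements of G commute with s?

⟨s⟩ ⊆ C_G(s) since powers of s commute with s; so |C_G(s)| ≥ |⟨s⟩| = 2.
By orbit–stabilizer, |C_G(s)| = |G| / |conj. class of s| = 14 / 7 = 2.
The 2 elements commuting with s are {e, s}.

Answer: {e, s}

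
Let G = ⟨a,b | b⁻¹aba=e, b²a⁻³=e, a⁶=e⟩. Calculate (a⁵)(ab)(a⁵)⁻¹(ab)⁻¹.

[(a⁵), (ab)] = (a⁵)·(ab)·(a⁵)⁻¹·(ab)⁻¹.
  (a⁵) · (ab) = b
  b · a = a²b⁻¹
  (a²b⁻¹) · (ab⁻¹) = a⁴

Answer: a⁴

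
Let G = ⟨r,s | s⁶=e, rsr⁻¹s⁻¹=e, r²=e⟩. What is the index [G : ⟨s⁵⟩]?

First find ord(s⁵) by computing successive powers:
  (s⁵)¹ = s⁵, (s⁵)² = s⁴, (s⁵)³ = s³, (s⁵)⁴ = s², (s⁵)⁵ = s, (s⁵)⁶ = e.
So |⟨s⁵⟩| = ord(s⁵) = 6. With |G| = 12, by Lagrange [G : ⟨s⁵⟩] = 12/6 = 2.

Answer: 2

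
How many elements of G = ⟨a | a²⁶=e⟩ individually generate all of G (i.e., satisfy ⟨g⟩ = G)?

G is cyclic of order 26. An element generates G iff its order is 26, and a cyclic group of order 26 has exactly φ(26) = 12 such elements.

Answer: 12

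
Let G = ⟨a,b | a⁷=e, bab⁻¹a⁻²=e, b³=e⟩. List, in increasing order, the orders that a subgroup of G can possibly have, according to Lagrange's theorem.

|G| = 21 = 3 · 7. By Lagrange's theorem the order of any subgroup divides 21; the divisors of 21 are 1, 3, 7, 21.

Answer: 1, 3, 7, 21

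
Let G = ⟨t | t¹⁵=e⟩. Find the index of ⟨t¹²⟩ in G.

First find ord(t¹²) by computing successive powers:
  (t¹²)¹ = t¹², (t¹²)² = t⁹, (t¹²)³ = t⁶, (t¹²)⁴ = t³, (t¹²)⁵ = e.
So |⟨t¹²⟩| = ord(t¹²) = 5. With |G| = 15, by Lagrange [G : ⟨t¹²⟩] = 15/5 = 3.

Answer: 3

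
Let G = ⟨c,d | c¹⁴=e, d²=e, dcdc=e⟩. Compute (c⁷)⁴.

Compute successive powers of (c⁷), reducing at each step:
  (c⁷)²: (c⁷) · c⁷ = e
  (c⁷)³: e · c⁷ = c⁷
  (c⁷)⁴: (c⁷) · c⁷ = e

Answer: e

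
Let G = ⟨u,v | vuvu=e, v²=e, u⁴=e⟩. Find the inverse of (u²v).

The order of (u²v) is 2 (smallest k with (u²v)ᵏ = e), so (u²v)⁻¹ = (u²v)¹ = u²v.
Check: (u²v) · (u²v) → (u²v) · u² = v;   v · v = e, giving e as required.

Answer: u²v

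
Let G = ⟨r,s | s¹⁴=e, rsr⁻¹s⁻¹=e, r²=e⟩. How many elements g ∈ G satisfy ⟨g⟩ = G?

⟨g⟩ = G would require ord(g) = |G| = 28, but the maximum element order in G is 14 < 28. So G is not cyclic and no single element generates it: the count is 0.

Answer: 0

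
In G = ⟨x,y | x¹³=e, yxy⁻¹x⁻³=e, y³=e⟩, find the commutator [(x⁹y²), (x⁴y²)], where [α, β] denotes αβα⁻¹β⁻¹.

[(x⁹y²), (x⁴y²)] = (x⁹y²)·(x⁴y²)·(x⁹y²)⁻¹·(x⁴y²)⁻¹.
  (x⁹y²) · (x⁴y²) = x⁶y
  (x⁶y) · (x¹²y) = x³y²
  (x³y²) · (xy) = x¹²

Answer: x¹²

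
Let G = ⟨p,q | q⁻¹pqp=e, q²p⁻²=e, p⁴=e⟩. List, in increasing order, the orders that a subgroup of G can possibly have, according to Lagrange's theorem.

|G| = 8 = 2³. By Lagrange's theorem the order of any subgroup divides 8; the divisors of 8 are 1, 2, 4, 8.

Answer: 1, 2, 4, 8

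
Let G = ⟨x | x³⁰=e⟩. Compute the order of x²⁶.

Compute successive powers until reaching e:
  (x²⁶)¹ = x²⁶, (x²⁶)² = x²², (x²⁶)³ = x¹⁸, (x²⁶)⁴ = x¹⁴, (x²⁶)⁵ = x¹⁰, (x²⁶)⁶ = x⁶, (x²⁶)⁷ = x², (x²⁶)⁸ = x²⁸, (x²⁶)⁹ = x²⁴, (x²⁶)¹⁰ = x²⁰, (x²⁶)¹¹ = x¹⁶, (x²⁶)¹² = x¹², (x²⁶)¹³ = x⁸, (x²⁶)¹⁴ = x⁴, (x²⁶)¹⁵ = e.
The smallest positive k with (x²⁶)ᵏ = e is 15.

Answer: 15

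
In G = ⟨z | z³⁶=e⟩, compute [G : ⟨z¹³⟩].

First find ord(z¹³) by computing successive powers:
  (z¹³)¹ = z¹³, (z¹³)² = z²⁶, (z¹³)³ = z³, (z¹³)⁴ = z¹⁶, (z¹³)⁵ = z²⁹, (z¹³)⁶ = z⁶, (z¹³)⁷ = z¹⁹, (z¹³)⁸ = z³², (z¹³)⁹ = z⁹, (z¹³)¹⁰ = z²², (z¹³)¹¹ = z³⁵, (z¹³)¹² = z¹², (z¹³)¹³ = z²⁵, (z¹³)¹⁴ = z², (z¹³)¹⁵ = z¹⁵, (z¹³)¹⁶ = z²⁸, (z¹³)¹⁷ = z⁵, (z¹³)¹⁸ = z¹⁸, (z¹³)¹⁹ = z³¹, (z¹³)²⁰ = z⁸, (z¹³)²¹ = z²¹, (z¹³)²² = z³⁴, (z¹³)²³ = z¹¹, (z¹³)²⁴ = z²⁴, (z¹³)²⁵ = z, (z¹³)²⁶ = z¹⁴, (z¹³)²⁷ = z²⁷, (z¹³)²⁸ = z⁴, (z¹³)²⁹ = z¹⁷, (z¹³)³⁰ = z³⁰, (z¹³)³¹ = z⁷, (z¹³)³² = z²⁰, (z¹³)³³ = z³³, (z¹³)³⁴ = z¹⁰, (z¹³)³⁵ = z²³, (z¹³)³⁶ = e.
So |⟨z¹³⟩| = ord(z¹³) = 36. With |G| = 36, by Lagrange [G : ⟨z¹³⟩] = 36/36 = 1.

Answer: 1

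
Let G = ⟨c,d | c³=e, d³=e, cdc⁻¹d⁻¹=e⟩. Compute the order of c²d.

Compute successive powers until reaching e:
  (c²d)¹ = c²d, (c²d)² = cd², (c²d)³ = e.
The smallest positive k with (c²d)ᵏ = e is 3.

Answer: 3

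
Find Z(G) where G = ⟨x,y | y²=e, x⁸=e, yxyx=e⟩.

An element z ∈ Z(G) iff z commutes with every generator.
For example x⁴ is central: (x⁴)·x = x⁵ = x·(x⁴); (x⁴)·y = x⁴y = y·(x⁴).
Whereas x ∉ Z(G) since x·y = xy ≠ x⁷y = y·x.
Checking each of the 16 elements this way gives Z(G) = {e, x⁴}, of order 2.

Answer: {e, x⁴}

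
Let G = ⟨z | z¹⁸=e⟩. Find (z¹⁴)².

Compute successive powers of (z¹⁴), reducing at each step:
  (z¹⁴)²: (z¹⁴) · z¹⁴ = z¹⁰

Answer: z¹⁰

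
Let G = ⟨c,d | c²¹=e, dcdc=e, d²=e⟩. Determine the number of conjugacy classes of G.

The conjugacy classes (representative and size) are:
  [e] (size 1), [c²⁰] (size 2), [c²] (size 2), [c³] (size 2), [c¹⁷] (size 2), [c⁵] (size 2), [c⁶] (size 2), [c⁷] (size 2), [c⁸] (size 2), [c⁹] (size 2), [c¹⁰] (size 2), [d] (size 21).
Class equation: 1 + 2 + 2 + 2 + 2 + 2 + 2 + 2 + 2 + 2 + 2 + 21 = 42 = |G|. So G has 12 conjugacy classes.

Answer: 12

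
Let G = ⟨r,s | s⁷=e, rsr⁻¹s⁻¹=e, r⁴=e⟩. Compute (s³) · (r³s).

Compute (s³) · (r³s) by multiplying left to right and reducing via the relations at each step:
  (s³) · r³ = r³s³
  (r³s³) · s = r³s⁴

Answer: r³s⁴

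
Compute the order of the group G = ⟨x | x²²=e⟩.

G is generated by a single element, so G is cyclic. The relator gives x²² = e and no smaller power is forced to be e, so the 22 powers {e, x, x², x³, x⁴, x⁵, x⁶, x⁷, x⁸, x⁹, x²¹, x²⁰, x¹², x¹³, x¹¹, x¹⁰, x¹⁴, x¹⁵, x¹⁶, x¹⁷, x¹⁸, x¹⁹} are distinct. Hence |G| = 22.

Answer: 22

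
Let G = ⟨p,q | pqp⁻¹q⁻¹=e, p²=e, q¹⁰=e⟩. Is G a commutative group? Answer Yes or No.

Each pair of generators commutes: p·q = pq = q·p. Since the generators pairwise commute, every element of G commutes with every other, so G is abelian.

Answer: Yes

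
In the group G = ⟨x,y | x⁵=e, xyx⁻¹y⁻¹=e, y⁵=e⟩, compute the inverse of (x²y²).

The order of (x²y²) is 5 (smallest k with (x²y²)ᵏ = e), so (x²y²)⁻¹ = (x²y²)⁴ = x³y³.
Check: (x²y²) · (x³y³) → (x²y²) · x³ = y²;   (y²) · y³ = e, giving e as required.

Answer: x³y³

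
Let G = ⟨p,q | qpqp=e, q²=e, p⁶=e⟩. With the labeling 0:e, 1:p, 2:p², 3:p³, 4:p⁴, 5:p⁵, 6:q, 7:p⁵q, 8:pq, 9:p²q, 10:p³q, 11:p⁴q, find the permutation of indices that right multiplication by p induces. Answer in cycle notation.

(0 1 2 3 4 5)(6 7 11 10 9 8)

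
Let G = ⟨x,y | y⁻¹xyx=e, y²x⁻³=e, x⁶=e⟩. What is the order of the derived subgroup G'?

G' = [G, G] is generated by all commutators. The generator-pair commutators are: [x, y] = x².
The subgroup they normally generate is {e, x², x⁴}, of order 3.
Check: |G/G'| = 12/3 = 4 is the order of the abelianisation.

Answer: 3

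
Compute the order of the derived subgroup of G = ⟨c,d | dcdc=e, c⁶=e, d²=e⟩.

G' = [G, G] is generated by all commutators. The generator-pair commutators are: [c, d] = c².
The subgroup they normally generate is {e, c², c⁴}, of order 3.
Check: |G/G'| = 12/3 = 4 is the order of the abelianisation.

Answer: 3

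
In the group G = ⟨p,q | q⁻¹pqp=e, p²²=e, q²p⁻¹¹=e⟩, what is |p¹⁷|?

Compute successive powers until reaching e:
  (p¹⁷)¹ = p¹⁷, (p¹⁷)² = p¹², (p¹⁷)³ = p⁷, (p¹⁷)⁴ = p², (p¹⁷)⁵ = p¹⁹, (p¹⁷)⁶ = p¹⁴, (p¹⁷)⁷ = p⁹, (p¹⁷)⁸ = p⁴, (p¹⁷)⁹ = p²¹, (p¹⁷)¹⁰ = p¹⁶, (p¹⁷)¹¹ = p¹¹, (p¹⁷)¹² = p⁶, (p¹⁷)¹³ = p, (p¹⁷)¹⁴ = p¹⁸, (p¹⁷)¹⁵ = p¹³, (p¹⁷)¹⁶ = p⁸, (p¹⁷)¹⁷ = p³, (p¹⁷)¹⁸ = p²⁰, (p¹⁷)¹⁹ = p¹⁵, (p¹⁷)²⁰ = p¹⁰, (p¹⁷)²¹ = p⁵, (p¹⁷)²² = e.
The smallest positive k with (p¹⁷)ᵏ = e is 22.

Answer: 22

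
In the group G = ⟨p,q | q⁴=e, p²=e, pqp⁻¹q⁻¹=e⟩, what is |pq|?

Compute successive powers until reaching e:
  (pq)¹ = pq, (pq)² = q², (pq)³ = pq³, (pq)⁴ = e.
The smallest positive k with (pq)ᵏ = e is 4.

Answer: 4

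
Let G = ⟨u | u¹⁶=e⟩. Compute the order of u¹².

Compute successive powers until reaching e:
  (u¹²)¹ = u¹², (u¹²)² = u⁸, (u¹²)³ = u⁴, (u¹²)⁴ = e.
The smallest positive k with (u¹²)ᵏ = e is 4.

Answer: 4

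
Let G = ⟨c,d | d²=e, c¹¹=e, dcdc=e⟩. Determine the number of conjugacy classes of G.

The conjugacy classes (representative and size) are:
  [e] (size 1), [c¹⁰] (size 2), [c²] (size 2), [c³] (size 2), [c⁷] (size 2), [c⁶] (size 2), [c²d] (size 11).
Class equation: 1 + 2 + 2 + 2 + 2 + 2 + 11 = 22 = |G|. So G has 7 conjugacy classes.

Answer: 7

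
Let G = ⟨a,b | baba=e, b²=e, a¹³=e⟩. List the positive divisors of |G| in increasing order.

|G| = 26 = 2 · 13. By Lagrange's theorem the order of any subgroup divides 26; the divisors of 26 are 1, 2, 13, 26.

Answer: 1, 2, 13, 26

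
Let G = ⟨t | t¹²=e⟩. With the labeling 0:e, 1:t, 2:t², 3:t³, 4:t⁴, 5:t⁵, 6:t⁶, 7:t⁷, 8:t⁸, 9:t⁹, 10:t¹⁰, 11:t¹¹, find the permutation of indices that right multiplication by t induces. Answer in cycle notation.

(0 1 2 3 4 5 6 7 8 9 10 11)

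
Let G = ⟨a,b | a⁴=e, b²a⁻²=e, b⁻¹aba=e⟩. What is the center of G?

An element z ∈ Z(G) iff z commutes with every generator.
For example a² is central: (a²)·a = a³ = a·(a²); (a²)·b = b⁻¹ = b·(a²).
Whereas a ∉ Z(G) since a·b = ab ≠ ab⁻¹ = b·a.
Checking each of the 8 elements this way gives Z(G) = {e, a²}, of order 2.

Answer: {e, a²}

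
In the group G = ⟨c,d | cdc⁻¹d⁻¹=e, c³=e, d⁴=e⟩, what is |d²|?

Compute successive powers until reaching e:
  (d²)¹ = d², (d²)² = e.
The smallest positive k with (d²)ᵏ = e is 2.

Answer: 2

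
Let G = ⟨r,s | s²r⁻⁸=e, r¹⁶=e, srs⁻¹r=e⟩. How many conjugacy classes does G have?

The conjugacy classes (representative and size) are:
  [e] (size 1), [r] (size 2), [r¹⁴] (size 2), [r¹³] (size 2), [r¹²] (size 2), [r⁵] (size 2), [r¹⁰] (size 2), [r⁷] (size 2), [r⁸] (size 1), [s⁻¹] (size 8), [r⁷s⁻¹] (size 8).
Class equation: 1 + 2 + 2 + 2 + 2 + 2 + 2 + 2 + 1 + 8 + 8 = 32 = |G|. So G has 11 conjugacy classes.

Answer: 11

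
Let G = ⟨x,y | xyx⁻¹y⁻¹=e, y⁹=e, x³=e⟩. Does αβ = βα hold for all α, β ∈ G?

Each pair of generators commutes: x·y = xy = y·x. Since the generators pairwise commute, every element of G commutes with every other, so G is abelian.

Answer: Yes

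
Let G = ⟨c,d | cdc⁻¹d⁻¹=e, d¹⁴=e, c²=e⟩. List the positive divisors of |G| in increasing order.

|G| = 28 = 2² · 7. By Lagrange's theorem the order of any subgroup divides 28; the divisors of 28 are 1, 2, 4, 7, 14, 28.

Answer: 1, 2, 4, 7, 14, 28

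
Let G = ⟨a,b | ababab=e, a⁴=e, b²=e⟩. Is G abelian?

a·b = ab but b·a = ba, so a·b ≠ b·a and G is not abelian.

Answer: No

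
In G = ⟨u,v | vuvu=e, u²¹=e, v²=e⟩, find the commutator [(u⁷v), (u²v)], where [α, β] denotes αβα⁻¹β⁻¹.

[(u⁷v), (u²v)] = (u⁷v)·(u²v)·(u⁷v)⁻¹·(u²v)⁻¹.
  (u⁷v) · (u²v) = u⁵
  (u⁵) · (u⁷v) = u¹²v
  (u¹²v) · (u²v) = u¹⁰

Answer: u¹⁰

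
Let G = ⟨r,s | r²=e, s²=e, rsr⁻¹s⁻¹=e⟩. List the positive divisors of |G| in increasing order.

|G| = 4 = 2². By Lagrange's theorem the order of any subgroup divides 4; the divisors of 4 are 1, 2, 4.

Answer: 1, 2, 4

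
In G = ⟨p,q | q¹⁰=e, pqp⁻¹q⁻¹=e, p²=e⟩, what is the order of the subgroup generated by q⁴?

|⟨q⁴⟩| equals the order of q⁴. Compute successive powers until reaching e:
  (q⁴)¹ = q⁴, (q⁴)² = q⁸, (q⁴)³ = q², (q⁴)⁴ = q⁶, (q⁴)⁵ = e.
The smallest positive k with (q⁴)ᵏ = e is 5, so |⟨q⁴⟩| = 5.

Answer: 5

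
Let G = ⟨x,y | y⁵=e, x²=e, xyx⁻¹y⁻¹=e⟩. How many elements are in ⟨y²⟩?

|⟨y²⟩| equals the order of y². Compute successive powers until reaching e:
  (y²)¹ = y², (y²)² = y⁴, (y²)³ = y, (y²)⁴ = y³, (y²)⁵ = e.
The smallest positive k with (y²)ᵏ = e is 5, so |⟨y²⟩| = 5.

Answer: 5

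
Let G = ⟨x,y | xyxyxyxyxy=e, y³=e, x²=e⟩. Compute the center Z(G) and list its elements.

An element z ∈ Z(G) iff z commutes with every generator.
For example e is central: e·x = x = x·e; e·y = y = y·e.
Whereas x ∉ Z(G) since x·y = xy ≠ yx = y·x.
Checking each of the 60 elements this way gives Z(G) = {e}, of order 1.

Answer: {e}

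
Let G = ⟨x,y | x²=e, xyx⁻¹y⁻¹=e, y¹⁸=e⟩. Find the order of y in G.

Compute successive powers until reaching e:
  y¹ = y, y² = y², y³ = y³, y⁴ = y⁴, y⁵ = y⁵, y⁶ = y⁶, y⁷ = y⁷, y⁸ = y⁸, y⁹ = y⁹, y¹⁰ = y¹⁰, y¹¹ = y¹¹, y¹² = y¹², y¹³ = y¹³, y¹⁴ = y¹⁴, y¹⁵ = y¹⁵, y¹⁶ = y¹⁶, y¹⁷ = y¹⁷, y¹⁸ = e.
The smallest positive k with yᵏ = e is 18.

Answer: 18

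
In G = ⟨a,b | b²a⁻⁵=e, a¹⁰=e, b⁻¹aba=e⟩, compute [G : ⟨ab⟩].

First find ord(ab) by computing successive powers:
  (ab)¹ = ab, (ab)² = a⁵, (ab)³ = ab⁻¹, (ab)⁴ = e.
So |⟨ab⟩| = ord(ab) = 4. With |G| = 20, by Lagrange [G : ⟨ab⟩] = 20/4 = 5.

Answer: 5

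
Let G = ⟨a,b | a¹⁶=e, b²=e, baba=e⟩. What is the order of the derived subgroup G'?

G' = [G, G] is generated by all commutators. The generator-pair commutators are: [a, b] = a².
The subgroup they normally generate is {e, a², a⁴, a⁶, a⁸, a¹⁰, a¹², a¹⁴}, of order 8.
Check: |G/G'| = 32/8 = 4 is the order of the abelianisation.

Answer: 8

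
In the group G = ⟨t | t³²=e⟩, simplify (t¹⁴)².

Compute successive powers of (t¹⁴), reducing at each step:
  (t¹⁴)²: (t¹⁴) · t¹⁴ = t²⁸

Answer: t²⁸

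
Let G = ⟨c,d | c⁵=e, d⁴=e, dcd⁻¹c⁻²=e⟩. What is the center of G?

An element z ∈ Z(G) iff z commutes with every generator.
For example e is central: e·c = c = c·e; e·d = d = d·e.
Whereas c ∉ Z(G) since c·d = cd ≠ c²d = d·c.
Checking each of the 20 elements this way gives Z(G) = {e}, of order 1.

Answer: {e}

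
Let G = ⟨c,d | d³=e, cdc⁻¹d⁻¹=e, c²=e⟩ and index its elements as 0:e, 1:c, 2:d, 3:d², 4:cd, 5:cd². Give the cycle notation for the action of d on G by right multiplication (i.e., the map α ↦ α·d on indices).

(0 2 3)(1 4 5)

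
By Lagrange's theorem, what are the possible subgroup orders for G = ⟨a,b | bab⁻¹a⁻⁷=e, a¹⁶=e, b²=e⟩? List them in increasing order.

|G| = 32 = 2⁵. By Lagrange's theorem the order of any subgroup divides 32; the divisors of 32 are 1, 2, 4, 8, 16, 32.

Answer: 1, 2, 4, 8, 16, 32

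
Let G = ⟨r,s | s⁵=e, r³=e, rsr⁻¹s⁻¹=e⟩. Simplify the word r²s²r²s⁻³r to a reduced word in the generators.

Multiply left to right, reducing at each step:
  (r²) · s² = r²s²
  (r²s²) · r² = rs²
  (rs²) · s⁻³ = rs⁴
  (rs⁴) · r = r²s⁴

Answer: r²s⁴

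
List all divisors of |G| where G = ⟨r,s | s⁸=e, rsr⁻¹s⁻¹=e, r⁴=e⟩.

|G| = 32 = 2⁵. By Lagrange's theorem the order of any subgroup divides 32; the divisors of 32 are 1, 2, 4, 8, 16, 32.

Answer: 1, 2, 4, 8, 16, 32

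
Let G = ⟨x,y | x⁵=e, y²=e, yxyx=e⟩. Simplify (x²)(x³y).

Compute (x²) · (x³y) by multiplying left to right and reducing via the relations at each step:
  (x²) · x³ = e
  e · y = y

Answer: y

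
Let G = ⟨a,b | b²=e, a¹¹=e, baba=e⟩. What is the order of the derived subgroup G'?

G' = [G, G] is generated by all commutators. The generator-pair commutators are: [a, b] = a².
The subgroup they normally generate is {e, a, a², a³, a⁴, a⁵, a⁶, a⁷, a⁸, a⁹, a¹⁰}, of order 11.
Check: |G/G'| = 22/11 = 2 is the order of the abelianisation.

Answer: 11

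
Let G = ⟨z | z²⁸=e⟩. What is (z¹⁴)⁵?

Compute successive powers of (z¹⁴), reducing at each step:
  (z¹⁴)²: (z¹⁴) · z¹⁴ = e
  (z¹⁴)³: e · z¹⁴ = z¹⁴
  (z¹⁴)⁴: (z¹⁴) · z¹⁴ = e
  (z¹⁴)⁵: e · z¹⁴ = z¹⁴

Answer: z¹⁴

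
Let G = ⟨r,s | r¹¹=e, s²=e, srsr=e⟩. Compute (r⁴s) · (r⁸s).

Compute (r⁴s) · (r⁸s) by multiplying left to right and reducing via the relations at each step:
  (r⁴s) · r⁸ = r⁷s
  (r⁷s) · s = r⁷

Answer: r⁷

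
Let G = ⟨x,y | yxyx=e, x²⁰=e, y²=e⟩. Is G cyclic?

Every cyclic group is abelian. But x·y = xy while y·x = x¹⁹y, so x·y ≠ y·x and G is not abelian. Hence G is not cyclic.

Answer: No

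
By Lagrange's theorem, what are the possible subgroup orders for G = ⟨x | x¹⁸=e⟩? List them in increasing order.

|G| = 18 = 2 · 3². By Lagrange's theorem the order of any subgroup divides 18; the divisors of 18 are 1, 2, 3, 6, 9, 18.

Answer: 1, 2, 3, 6, 9, 18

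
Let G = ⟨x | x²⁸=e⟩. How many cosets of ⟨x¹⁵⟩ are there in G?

First find ord(x¹⁵) by computing successive powers:
  (x¹⁵)¹ = x¹⁵, (x¹⁵)² = x², (x¹⁵)³ = x¹⁷, (x¹⁵)⁴ = x⁴, (x¹⁵)⁵ = x¹⁹, (x¹⁵)⁶ = x⁶, (x¹⁵)⁷ = x²¹, (x¹⁵)⁸ = x⁸, (x¹⁵)⁹ = x²³, (x¹⁵)¹⁰ = x¹⁰, (x¹⁵)¹¹ = x²⁵, (x¹⁵)¹² = x¹², (x¹⁵)¹³ = x²⁷, (x¹⁵)¹⁴ = x¹⁴, (x¹⁵)¹⁵ = x, (x¹⁵)¹⁶ = x¹⁶, (x¹⁵)¹⁷ = x³, (x¹⁵)¹⁸ = x¹⁸, (x¹⁵)¹⁹ = x⁵, (x¹⁵)²⁰ = x²⁰, (x¹⁵)²¹ = x⁷, (x¹⁵)²² = x²², (x¹⁵)²³ = x⁹, (x¹⁵)²⁴ = x²⁴, (x¹⁵)²⁵ = x¹¹, (x¹⁵)²⁶ = x²⁶, (x¹⁵)²⁷ = x¹³, (x¹⁵)²⁸ = e.
So |⟨x¹⁵⟩| = ord(x¹⁵) = 28. With |G| = 28, by Lagrange [G : ⟨x¹⁵⟩] = 28/28 = 1.

Answer: 1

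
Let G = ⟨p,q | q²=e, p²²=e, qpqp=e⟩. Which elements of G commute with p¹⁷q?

⟨p¹⁷q⟩ ⊆ C_G(p¹⁷q) since powers of p¹⁷q commute with p¹⁷q; so |C_G(p¹⁷q)| ≥ |⟨p¹⁷q⟩| = 2.
By orbit–stabilizer, |C_G(p¹⁷q)| = |G| / |conj. class of p¹⁷q| = 44 / 11 = 4.
The 4 elements commuting with p¹⁷q are {e, p¹¹, p⁶q, p¹⁷q}.

Answer: {e, p¹¹, p⁶q, p¹⁷q}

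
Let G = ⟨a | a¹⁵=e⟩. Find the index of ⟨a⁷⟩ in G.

First find ord(a⁷) by computing successive powers:
  (a⁷)¹ = a⁷, (a⁷)² = a¹⁴, (a⁷)³ = a⁶, (a⁷)⁴ = a¹³, (a⁷)⁵ = a⁵, (a⁷)⁶ = a¹², (a⁷)⁷ = a⁴, (a⁷)⁸ = a¹¹, (a⁷)⁹ = a³, (a⁷)¹⁰ = a¹⁰, (a⁷)¹¹ = a², (a⁷)¹² = a⁹, (a⁷)¹³ = a, (a⁷)¹⁴ = a⁸, (a⁷)¹⁵ = e.
So |⟨a⁷⟩| = ord(a⁷) = 15. With |G| = 15, by Lagrange [G : ⟨a⁷⟩] = 15/15 = 1.

Answer: 1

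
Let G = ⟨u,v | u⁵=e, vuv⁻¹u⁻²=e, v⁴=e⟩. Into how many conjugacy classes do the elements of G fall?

The conjugacy classes (representative and size) are:
  [e] (size 1), [u⁴] (size 4), [u²v] (size 5), [v²] (size 5), [u³v³] (size 5).
Class equation: 1 + 4 + 5 + 5 + 5 = 20 = |G|. So G has 5 conjugacy classes.

Answer: 5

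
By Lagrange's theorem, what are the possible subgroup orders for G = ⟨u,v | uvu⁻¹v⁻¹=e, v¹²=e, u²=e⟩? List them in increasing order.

|G| = 24 = 2³ · 3. By Lagrange's theorem the order of any subgroup divides 24; the divisors of 24 are 1, 2, 3, 4, 6, 8, 12, 24.

Answer: 1, 2, 3, 4, 6, 8, 12, 24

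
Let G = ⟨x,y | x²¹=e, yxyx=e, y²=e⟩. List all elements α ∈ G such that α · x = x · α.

⟨x⟩ ⊆ C_G(x) since powers of x commute with x; so |C_G(x)| ≥ |⟨x⟩| = 21.
By orbit–stabilizer, |C_G(x)| = |G| / |conj. class of x| = 42 / 2 = 21.
The 21 elements commuting with x are {e, x, x², x³, x⁴, x⁵, x⁶, x⁷, x⁸, x⁹, x¹⁰, x¹¹, x¹², x¹³, x¹⁴, x¹⁵, x¹⁶, x¹⁷, x¹⁸, x¹⁹, x²⁰}.

Answer: {e, x, x², x³, x⁴, x⁵, x⁶, x⁷, x⁸, x⁹, x¹⁰, x¹¹, x¹², x¹³, x¹⁴, x¹⁵, x¹⁶, x¹⁷, x¹⁸, x¹⁹, x²⁰}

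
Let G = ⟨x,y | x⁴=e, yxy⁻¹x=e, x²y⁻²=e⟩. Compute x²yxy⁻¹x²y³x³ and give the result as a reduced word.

Multiply left to right, reducing at each step:
  (x²) · y = y⁻¹
  (y⁻¹) · x = xy
  (xy) · y⁻¹ = x
  x · x² = x³
  (x³) · y³ = xy
  (xy) · x³ = y⁻¹

Answer: y⁻¹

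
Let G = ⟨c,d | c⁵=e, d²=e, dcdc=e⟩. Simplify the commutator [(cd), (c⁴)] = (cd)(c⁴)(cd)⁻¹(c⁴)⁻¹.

[(cd), (c⁴)] = (cd)·(c⁴)·(cd)⁻¹·(c⁴)⁻¹.
  (cd) · (c⁴) = c²d
  (c²d) · (cd) = c
  c · c = c²

Answer: c²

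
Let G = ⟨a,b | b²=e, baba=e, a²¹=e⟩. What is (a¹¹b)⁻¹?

The order of (a¹¹b) is 2 (smallest k with (a¹¹b)ᵏ = e), so (a¹¹b)⁻¹ = (a¹¹b)¹ = a¹¹b.
Check: (a¹¹b) · (a¹¹b) → (a¹¹b) · a¹¹ = b;   b · b = e, giving e as required.

Answer: a¹¹b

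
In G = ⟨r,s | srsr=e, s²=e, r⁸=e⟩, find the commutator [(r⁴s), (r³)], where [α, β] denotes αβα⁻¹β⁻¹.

[(r⁴s), (r³)] = (r⁴s)·(r³)·(r⁴s)⁻¹·(r³)⁻¹.
  (r⁴s) · (r³) = rs
  (rs) · (r⁴s) = r⁵
  (r⁵) · (r⁵) = r²

Answer: r²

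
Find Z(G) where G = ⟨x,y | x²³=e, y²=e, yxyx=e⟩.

An element z ∈ Z(G) iff z commutes with every generator.
For example e is central: e·x = x = x·e; e·y = y = y·e.
Whereas x ∉ Z(G) since x·y = xy ≠ x²²y = y·x.
Checking each of the 46 elements this way gives Z(G) = {e}, of order 1.

Answer: {e}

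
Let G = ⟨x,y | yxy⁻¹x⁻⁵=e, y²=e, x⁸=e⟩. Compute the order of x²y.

Compute successive powers until reaching e:
  (x²y)¹ = x²y, (x²y)² = x⁴, (x²y)³ = x⁶y, (x²y)⁴ = e.
The smallest positive k with (x²y)ᵏ = e is 4.

Answer: 4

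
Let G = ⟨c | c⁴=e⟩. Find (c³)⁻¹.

The order of (c³) is 4 (smallest k with (c³)ᵏ = e), so (c³)⁻¹ = (c³)³ = c.
Check: (c³) · c → (c³) · c = e, giving e as required.

Answer: c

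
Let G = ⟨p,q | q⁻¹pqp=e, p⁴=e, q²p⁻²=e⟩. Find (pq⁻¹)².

Compute successive powers of (pq⁻¹), reducing at each step:
  (pq⁻¹)²: (pq⁻¹) · p = q⁻¹;   (q⁻¹) · q⁻¹ = p²

Answer: p²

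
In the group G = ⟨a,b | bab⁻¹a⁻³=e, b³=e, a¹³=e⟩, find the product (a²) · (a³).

Compute (a²) · (a³) by multiplying left to right and reducing via the relations at each step:
  (a²) · a³ = a⁵

Answer: a⁵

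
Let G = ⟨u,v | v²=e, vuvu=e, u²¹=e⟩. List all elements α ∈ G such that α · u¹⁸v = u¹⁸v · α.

⟨u¹⁸v⟩ ⊆ C_G(u¹⁸v) since powers of u¹⁸v commute with u¹⁸v; so |C_G(u¹⁸v)| ≥ |⟨u¹⁸v⟩| = 2.
By orbit–stabilizer, |C_G(u¹⁸v)| = |G| / |conj. class of u¹⁸v| = 42 / 21 = 2.
The 2 elements commuting with u¹⁸v are {e, u¹⁸v}.

Answer: {e, u¹⁸v}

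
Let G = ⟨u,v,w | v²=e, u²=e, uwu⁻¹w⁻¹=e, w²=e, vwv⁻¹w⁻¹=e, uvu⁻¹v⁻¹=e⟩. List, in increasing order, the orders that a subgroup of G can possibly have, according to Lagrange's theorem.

|G| = 8 = 2³. By Lagrange's theorem the order of any subgroup divides 8; the divisors of 8 are 1, 2, 4, 8.

Answer: 1, 2, 4, 8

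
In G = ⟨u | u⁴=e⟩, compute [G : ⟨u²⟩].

First find ord(u²) by computing successive powers:
  (u²)¹ = u², (u²)² = e.
So |⟨u²⟩| = ord(u²) = 2. With |G| = 4, by Lagrange [G : ⟨u²⟩] = 4/2 = 2.

Answer: 2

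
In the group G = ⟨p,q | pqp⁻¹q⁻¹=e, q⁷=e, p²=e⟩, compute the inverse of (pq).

The order of (pq) is 14 (smallest k with (pq)ᵏ = e), so (pq)⁻¹ = (pq)¹³ = pq⁶.
Check: (pq) · (pq⁶) → (pq) · p = q;   q · q⁶ = e, giving e as required.

Answer: pq⁶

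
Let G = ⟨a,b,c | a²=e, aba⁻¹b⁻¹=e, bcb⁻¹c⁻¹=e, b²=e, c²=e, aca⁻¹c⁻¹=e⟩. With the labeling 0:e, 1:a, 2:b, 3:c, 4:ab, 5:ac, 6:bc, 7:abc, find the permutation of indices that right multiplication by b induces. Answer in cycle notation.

(0 2)(1 4)(3 6)(5 7)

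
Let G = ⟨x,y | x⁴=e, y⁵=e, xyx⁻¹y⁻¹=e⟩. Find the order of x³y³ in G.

Compute successive powers until reaching e:
  (x³y³)¹ = x³y³, (x³y³)² = x²y, (x³y³)³ = xy⁴, (x³y³)⁴ = y², (x³y³)⁵ = x³, (x³y³)⁶ = x²y³, (x³y³)⁷ = xy, (x³y³)⁸ = y⁴, (x³y³)⁹ = x³y², (x³y³)¹⁰ = x², (x³y³)¹¹ = xy³, (x³y³)¹² = y, (x³y³)¹³ = x³y⁴, (x³y³)¹⁴ = x²y², (x³y³)¹⁵ = x, (x³y³)¹⁶ = y³, (x³y³)¹⁷ = x³y, (x³y³)¹⁸ = x²y⁴, (x³y³)¹⁹ = xy², (x³y³)²⁰ = e.
The smallest positive k with (x³y³)ᵏ = e is 20.

Answer: 20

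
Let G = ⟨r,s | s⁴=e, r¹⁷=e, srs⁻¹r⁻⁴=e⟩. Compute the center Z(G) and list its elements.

An element z ∈ Z(G) iff z commutes with every generator.
For example e is central: e·r = r = r·e; e·s = s = s·e.
Whereas r ∉ Z(G) since r·s = rs ≠ r⁴s = s·r.
Checking each of the 68 elements this way gives Z(G) = {e}, of order 1.

Answer: {e}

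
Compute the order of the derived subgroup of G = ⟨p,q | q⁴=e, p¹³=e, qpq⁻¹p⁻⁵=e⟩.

G' = [G, G] is generated by all commutators. The generator-pair commutators are: [p, q] = p⁹.
The subgroup they normally generate is {e, p, p², p³, p⁴, p⁵, p⁶, p⁷, p⁸, p⁹, p¹⁰, p¹¹, p¹²}, of order 13.
Check: |G/G'| = 52/13 = 4 is the order of the abelianisation.

Answer: 13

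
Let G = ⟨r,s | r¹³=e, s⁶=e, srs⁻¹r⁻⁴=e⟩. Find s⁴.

Compute successive powers of s, reducing at each step:
  s²: s · s = s²
  s³: (s²) · s = s³
  s⁴: (s³) · s = s⁴

Answer: s⁴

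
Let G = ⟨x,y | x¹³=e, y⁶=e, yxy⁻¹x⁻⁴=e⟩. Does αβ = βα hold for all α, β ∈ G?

x·y = xy but y·x = x⁴y, so x·y ≠ y·x and G is not abelian.

Answer: No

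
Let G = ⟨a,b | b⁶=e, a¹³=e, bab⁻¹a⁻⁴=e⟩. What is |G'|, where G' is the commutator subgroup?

G' = [G, G] is generated by all commutators. The generator-pair commutators are: [a, b] = a¹⁰.
The subgroup they normally generate is {e, a, a², a³, a⁴, a⁵, a⁶, a⁷, a⁸, a⁹, a¹⁰, a¹¹, a¹²}, of order 13.
Check: |G/G'| = 78/13 = 6 is the order of the abelianisation.

Answer: 13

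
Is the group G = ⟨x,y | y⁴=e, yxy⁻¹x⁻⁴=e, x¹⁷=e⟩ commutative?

x·y = xy but y·x = x⁴y, so x·y ≠ y·x and G is not abelian.

Answer: No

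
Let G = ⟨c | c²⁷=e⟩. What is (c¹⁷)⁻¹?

The order of (c¹⁷) is 27 (smallest k with (c¹⁷)ᵏ = e), so (c¹⁷)⁻¹ = (c¹⁷)²⁶ = c¹⁰.
Check: (c¹⁷) · (c¹⁰) → (c¹⁷) · c¹⁰ = e, giving e as required.

Answer: c¹⁰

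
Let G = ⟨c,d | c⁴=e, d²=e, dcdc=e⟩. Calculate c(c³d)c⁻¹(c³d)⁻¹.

[c, (c³d)] = c·(c³d)·c⁻¹·(c³d)⁻¹.
  c · (c³d) = d
  d · (c³) = cd
  (cd) · (c³d) = c²

Answer: c²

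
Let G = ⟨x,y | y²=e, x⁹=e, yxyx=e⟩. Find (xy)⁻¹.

The order of (xy) is 2 (smallest k with (xy)ᵏ = e), so (xy)⁻¹ = (xy)¹ = xy.
Check: (xy) · (xy) → (xy) · x = y;   y · y = e, giving e as required.

Answer: xy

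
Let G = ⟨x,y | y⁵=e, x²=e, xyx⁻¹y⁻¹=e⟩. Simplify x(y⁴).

Compute x · (y⁴) by multiplying left to right and reducing via the relations at each step:
  x · y⁴ = xy⁴

Answer: xy⁴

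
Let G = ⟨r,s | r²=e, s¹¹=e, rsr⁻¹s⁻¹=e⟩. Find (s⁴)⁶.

Compute successive powers of (s⁴), reducing at each step:
  (s⁴)²: (s⁴) · s⁴ = s⁸
  (s⁴)³: (s⁸) · s⁴ = s
  (s⁴)⁴: s · s⁴ = s⁵
  (s⁴)⁵: (s⁵) · s⁴ = s⁹
  (s⁴)⁶: (s⁹) · s⁴ = s²

Answer: s²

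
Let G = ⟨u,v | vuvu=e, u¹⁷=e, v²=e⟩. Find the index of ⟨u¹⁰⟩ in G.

First find ord(u¹⁰) by computing successive powers:
  (u¹⁰)¹ = u¹⁰, (u¹⁰)² = u³, (u¹⁰)³ = u¹³, (u¹⁰)⁴ = u⁶, (u¹⁰)⁵ = u¹⁶, (u¹⁰)⁶ = u⁹, (u¹⁰)⁷ = u², (u¹⁰)⁸ = u¹², (u¹⁰)⁹ = u⁵, (u¹⁰)¹⁰ = u¹⁵, (u¹⁰)¹¹ = u⁸, (u¹⁰)¹² = u, (u¹⁰)¹³ = u¹¹, (u¹⁰)¹⁴ = u⁴, (u¹⁰)¹⁵ = u¹⁴, (u¹⁰)¹⁶ = u⁷, (u¹⁰)¹⁷ = e.
So |⟨u¹⁰⟩| = ord(u¹⁰) = 17. With |G| = 34, by Lagrange [G : ⟨u¹⁰⟩] = 34/17 = 2.

Answer: 2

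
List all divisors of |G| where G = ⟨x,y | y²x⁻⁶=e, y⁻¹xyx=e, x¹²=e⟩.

|G| = 24 = 2³ · 3. By Lagrange's theorem the order of any subgroup divides 24; the divisors of 24 are 1, 2, 3, 4, 6, 8, 12, 24.

Answer: 1, 2, 3, 4, 6, 8, 12, 24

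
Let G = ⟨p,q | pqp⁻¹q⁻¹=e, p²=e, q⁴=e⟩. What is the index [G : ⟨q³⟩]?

First find ord(q³) by computing successive powers:
  (q³)¹ = q³, (q³)² = q², (q³)³ = q, (q³)⁴ = e.
So |⟨q³⟩| = ord(q³) = 4. With |G| = 8, by Lagrange [G : ⟨q³⟩] = 8/4 = 2.

Answer: 2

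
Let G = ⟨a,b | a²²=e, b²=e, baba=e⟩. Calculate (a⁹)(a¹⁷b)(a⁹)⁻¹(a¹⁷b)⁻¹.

[(a⁹), (a¹⁷b)] = (a⁹)·(a¹⁷b)·(a⁹)⁻¹·(a¹⁷b)⁻¹.
  (a⁹) · (a¹⁷b) = a⁴b
  (a⁴b) · (a¹³) = a¹³b
  (a¹³b) · (a¹⁷b) = a¹⁸

Answer: a¹⁸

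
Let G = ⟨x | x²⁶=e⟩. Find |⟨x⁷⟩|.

|⟨x⁷⟩| equals the order of x⁷. Compute successive powers until reaching e:
  (x⁷)¹ = x⁷, (x⁷)² = x¹⁴, (x⁷)³ = x²¹, (x⁷)⁴ = x², (x⁷)⁵ = x⁹, (x⁷)⁶ = x¹⁶, (x⁷)⁷ = x²³, (x⁷)⁸ = x⁴, (x⁷)⁹ = x¹¹, (x⁷)¹⁰ = x¹⁸, (x⁷)¹¹ = x²⁵, (x⁷)¹² = x⁶, (x⁷)¹³ = x¹³, (x⁷)¹⁴ = x²⁰, (x⁷)¹⁵ = x, (x⁷)¹⁶ = x⁸, (x⁷)¹⁷ = x¹⁵, (x⁷)¹⁸ = x²², (x⁷)¹⁹ = x³, (x⁷)²⁰ = x¹⁰, (x⁷)²¹ = x¹⁷, (x⁷)²² = x²⁴, (x⁷)²³ = x⁵, (x⁷)²⁴ = x¹², (x⁷)²⁵ = x¹⁹, (x⁷)²⁶ = e.
The smallest positive k with (x⁷)ᵏ = e is 26, so |⟨x⁷⟩| = 26.

Answer: 26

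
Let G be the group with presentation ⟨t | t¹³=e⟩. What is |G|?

G is generated by a single element, so G is cyclic. The relator gives t¹³ = e and no smaller power is forced to be e, so the 13 powers {e, t, t², t³, t⁴, t⁵, t⁶, t⁷, t⁸, t⁹, t¹², t¹¹, t¹⁰} are distinct. Hence |G| = 13.

Answer: 13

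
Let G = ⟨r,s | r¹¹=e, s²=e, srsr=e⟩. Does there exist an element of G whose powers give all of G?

Every cyclic group is abelian. But r·s = rs while s·r = r¹⁰s, so r·s ≠ s·r and G is not abelian. Hence G is not cyclic.

Answer: No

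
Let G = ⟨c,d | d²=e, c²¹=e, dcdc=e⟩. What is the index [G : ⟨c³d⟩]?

First find ord(c³d) by computing successive powers:
  (c³d)¹ = c³d, (c³d)² = e.
So |⟨c³d⟩| = ord(c³d) = 2. With |G| = 42, by Lagrange [G : ⟨c³d⟩] = 42/2 = 21.

Answer: 21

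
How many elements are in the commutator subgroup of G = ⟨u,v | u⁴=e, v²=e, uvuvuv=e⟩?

G' = [G, G] is generated by all commutators. The generator-pair commutators are: [u, v] = u²vu.
The subgroup they normally generate is {e, u², uv, vu³, u²vu, u³v, u²vu³, vu, uvu², vu²v, u²vu²v, u³vu²}, of order 12.
Check: |G/G'| = 24/12 = 2 is the order of the abelianisation.

Answer: 12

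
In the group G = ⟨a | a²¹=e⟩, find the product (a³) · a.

Compute (a³) · a by multiplying left to right and reducing via the relations at each step:
  (a³) · a = a⁴

Answer: a⁴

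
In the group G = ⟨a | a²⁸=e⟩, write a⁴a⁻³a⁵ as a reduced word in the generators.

Multiply left to right, reducing at each step:
  (a⁴) · a⁻³ = a
  a · a⁵ = a⁶

Answer: a⁶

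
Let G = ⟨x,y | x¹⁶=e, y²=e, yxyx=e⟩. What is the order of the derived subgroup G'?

G' = [G, G] is generated by all commutators. The generator-pair commutators are: [x, y] = x².
The subgroup they normally generate is {e, x², x⁴, x⁶, x⁸, x¹⁰, x¹², x¹⁴}, of order 8.
Check: |G/G'| = 32/8 = 4 is the order of the abelianisation.

Answer: 8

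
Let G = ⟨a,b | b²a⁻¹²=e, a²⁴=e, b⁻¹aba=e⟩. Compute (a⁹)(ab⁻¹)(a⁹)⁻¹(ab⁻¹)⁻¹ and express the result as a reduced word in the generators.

[(a⁹), (ab⁻¹)] = (a⁹)·(ab⁻¹)·(a⁹)⁻¹·(ab⁻¹)⁻¹.
  (a⁹) · (ab⁻¹) = a¹⁰b⁻¹
  (a¹⁰b⁻¹) · (a¹⁵) = a⁷b
  (a⁷b) · (ab) = a¹⁸

Answer: a¹⁸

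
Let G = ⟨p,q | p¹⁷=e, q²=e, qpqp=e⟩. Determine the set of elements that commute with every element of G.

An element z ∈ Z(G) iff z commutes with every generator.
For example e is central: e·p = p = p·e; e·q = q = q·e.
Whereas p ∉ Z(G) since p·q = pq ≠ p¹⁶q = q·p.
Checking each of the 34 elements this way gives Z(G) = {e}, of order 1.

Answer: {e}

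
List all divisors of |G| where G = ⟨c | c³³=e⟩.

|G| = 33 = 3 · 11. By Lagrange's theorem the order of any subgroup divides 33; the divisors of 33 are 1, 3, 11, 33.

Answer: 1, 3, 11, 33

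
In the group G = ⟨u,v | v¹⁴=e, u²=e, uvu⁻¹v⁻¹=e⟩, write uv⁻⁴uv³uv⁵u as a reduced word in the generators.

Multiply left to right, reducing at each step:
  u · v⁻⁴ = uv¹⁰
  (uv¹⁰) · u = v¹⁰
  (v¹⁰) · v³ = v¹³
  (v¹³) · u = uv¹³
  (uv¹³) · v⁵ = uv⁴
  (uv⁴) · u = v⁴

Answer: v⁴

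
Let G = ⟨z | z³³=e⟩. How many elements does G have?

G is generated by a single element, so G is cyclic. The relator gives z³³ = e and no smaller power is forced to be e, so the 33 powers {e, z, z², z³, z⁴, z⁵, z⁶, z⁷, z⁸, z⁹, z²², z²³, z²¹, z²⁰, z²⁴, z²⁵, z²⁶, z²⁷, z²⁸, z²⁹, z³², z³¹, z³⁰, z¹², z¹³, z¹¹, z¹⁰, z¹⁴, z¹⁵, z¹⁶, z¹⁷, z¹⁸, z¹⁹} are distinct. Hence |G| = 33.

Answer: 33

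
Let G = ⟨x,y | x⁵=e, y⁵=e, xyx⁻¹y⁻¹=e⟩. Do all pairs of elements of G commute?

Each pair of generators commutes: x·y = xy = y·x. Since the generators pairwise commute, every element of G commutes with every other, so G is abelian.

Answer: Yes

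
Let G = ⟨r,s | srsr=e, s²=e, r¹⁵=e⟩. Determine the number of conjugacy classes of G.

The conjugacy classes (representative and size) are:
  [e] (size 1), [r¹⁴] (size 2), [r²] (size 2), [r³] (size 2), [r⁴] (size 2), [r¹⁰] (size 2), [r⁹] (size 2), [r⁷] (size 2), [r¹³s] (size 15).
Class equation: 1 + 2 + 2 + 2 + 2 + 2 + 2 + 2 + 15 = 30 = |G|. So G has 9 conjugacy classes.

Answer: 9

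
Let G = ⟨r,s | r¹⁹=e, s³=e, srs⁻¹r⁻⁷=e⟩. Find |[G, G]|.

G' = [G, G] is generated by all commutators. The generator-pair commutators are: [r, s] = r¹³.
The subgroup they normally generate is {e, r, r², r³, r⁴, r⁵, r⁶, r⁷, r⁸, r⁹, r¹⁰, r¹¹, r¹², r¹³, r¹⁴, r¹⁵, r¹⁶, r¹⁷, r¹⁸}, of order 19.
Check: |G/G'| = 57/19 = 3 is the order of the abelianisation.

Answer: 19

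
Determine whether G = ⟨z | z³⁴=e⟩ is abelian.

G has a single generator, so G is cyclic and hence abelian.

Answer: Yes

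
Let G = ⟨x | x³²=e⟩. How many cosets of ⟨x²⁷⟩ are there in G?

First find ord(x²⁷) by computing successive powers:
  (x²⁷)¹ = x²⁷, (x²⁷)² = x²², (x²⁷)³ = x¹⁷, (x²⁷)⁴ = x¹², (x²⁷)⁵ = x⁷, (x²⁷)⁶ = x², (x²⁷)⁷ = x²⁹, (x²⁷)⁸ = x²⁴, (x²⁷)⁹ = x¹⁹, (x²⁷)¹⁰ = x¹⁴, (x²⁷)¹¹ = x⁹, (x²⁷)¹² = x⁴, (x²⁷)¹³ = x³¹, (x²⁷)¹⁴ = x²⁶, (x²⁷)¹⁵ = x²¹, (x²⁷)¹⁶ = x¹⁶, (x²⁷)¹⁷ = x¹¹, (x²⁷)¹⁸ = x⁶, (x²⁷)¹⁹ = x, (x²⁷)²⁰ = x²⁸, (x²⁷)²¹ = x²³, (x²⁷)²² = x¹⁸, (x²⁷)²³ = x¹³, (x²⁷)²⁴ = x⁸, (x²⁷)²⁵ = x³, (x²⁷)²⁶ = x³⁰, (x²⁷)²⁷ = x²⁵, (x²⁷)²⁸ = x²⁰, (x²⁷)²⁹ = x¹⁵, (x²⁷)³⁰ = x¹⁰, (x²⁷)³¹ = x⁵, (x²⁷)³² = e.
So |⟨x²⁷⟩| = ord(x²⁷) = 32. With |G| = 32, by Lagrange [G : ⟨x²⁷⟩] = 32/32 = 1.

Answer: 1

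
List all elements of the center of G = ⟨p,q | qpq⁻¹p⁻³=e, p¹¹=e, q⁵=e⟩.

An element z ∈ Z(G) iff z commutes with every generator.
For example e is central: e·p = p = p·e; e·q = q = q·e.
Whereas p ∉ Z(G) since p·q = pq ≠ p³q = q·p.
Checking each of the 55 elements this way gives Z(G) = {e}, of order 1.

Answer: {e}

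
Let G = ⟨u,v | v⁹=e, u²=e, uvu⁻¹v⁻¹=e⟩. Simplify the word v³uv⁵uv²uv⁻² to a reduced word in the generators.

Multiply left to right, reducing at each step:
  (v³) · u = uv³
  (uv³) · v⁵ = uv⁸
  (uv⁸) · u = v⁸
  (v⁸) · v² = v
  v · u = uv
  (uv) · v⁻² = uv⁸

Answer: uv⁸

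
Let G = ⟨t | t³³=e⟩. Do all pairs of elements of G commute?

G has a single generator, so G is cyclic and hence abelian.

Answer: Yes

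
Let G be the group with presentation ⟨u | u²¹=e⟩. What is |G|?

G is generated by a single element, so G is cyclic. The relator gives u²¹ = e and no smaller power is forced to be e, so the 21 powers {e, u, u², u³, u⁴, u⁵, u⁶, u⁷, u⁸, u⁹, u²⁰, u¹², u¹³, u¹¹, u¹⁰, u¹⁴, u¹⁵, u¹⁶, u¹⁷, u¹⁸, u¹⁹} are distinct. Hence |G| = 21.

Answer: 21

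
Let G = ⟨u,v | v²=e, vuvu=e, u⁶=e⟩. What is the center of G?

An element z ∈ Z(G) iff z commutes with every generator.
For example u³ is central: (u³)·u = u⁴ = u·(u³); (u³)·v = u³v = v·(u³).
Whereas u ∉ Z(G) since u·v = uv ≠ u⁵v = v·u.
Checking each of the 12 elements this way gives Z(G) = {e, u³}, of order 2.

Answer: {e, u³}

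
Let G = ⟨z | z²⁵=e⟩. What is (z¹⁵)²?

Compute successive powers of (z¹⁵), reducing at each step:
  (z¹⁵)²: (z¹⁵) · z¹⁵ = z⁵

Answer: z⁵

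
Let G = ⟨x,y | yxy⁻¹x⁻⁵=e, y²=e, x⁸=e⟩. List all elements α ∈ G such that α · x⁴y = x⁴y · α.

⟨x⁴y⟩ ⊆ C_G(x⁴y) since powers of x⁴y commute with x⁴y; so |C_G(x⁴y)| ≥ |⟨x⁴y⟩| = 2.
By orbit–stabilizer, |C_G(x⁴y)| = |G| / |conj. class of x⁴y| = 16 / 2 = 8.
The 8 elements commuting with x⁴y are {e, x², x⁴, x⁶, y, x⁶y, x²y, x⁴y}.

Answer: {e, x², x⁴, x⁶, y, x⁶y, x²y, x⁴y}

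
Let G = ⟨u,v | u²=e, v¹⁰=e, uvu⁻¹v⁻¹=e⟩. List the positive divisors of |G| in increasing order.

|G| = 20 = 2² · 5. By Lagrange's theorem the order of any subgroup divides 20; the divisors of 20 are 1, 2, 4, 5, 10, 20.

Answer: 1, 2, 4, 5, 10, 20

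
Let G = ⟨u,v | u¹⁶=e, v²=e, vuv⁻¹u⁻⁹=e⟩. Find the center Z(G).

An element z ∈ Z(G) iff z commutes with every generator.
For example u² is central: (u²)·u = u³ = u·(u²); (u²)·v = u²v = v·(u²).
Whereas u ∉ Z(G) since u·v = uv ≠ u⁹v = v·u.
Checking each of the 32 elements this way gives Z(G) = {e, u², u⁴, u⁶, u⁸, u¹⁰, u¹², u¹⁴}, of order 8.

Answer: {e, u², u⁴, u⁶, u⁸, u¹⁰, u¹², u¹⁴}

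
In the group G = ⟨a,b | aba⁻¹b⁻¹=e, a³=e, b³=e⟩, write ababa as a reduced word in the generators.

Multiply left to right, reducing at each step:
  a · b = ab
  (ab) · a = a²b
  (a²b) · b = a²b²
  (a²b²) · a = b²

Answer: b²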